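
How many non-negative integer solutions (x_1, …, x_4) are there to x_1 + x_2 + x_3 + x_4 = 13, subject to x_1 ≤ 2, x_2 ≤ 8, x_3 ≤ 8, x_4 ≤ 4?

By stars and bars, unrestricted non-negative solutions to x_1+…+x_4 = 13 number C(13+3,3) = 560.
Subtract solutions that violate a single cap (substitute x_i' = x_i − (cap_i+1)): x_1 ≥ 3 gives C(13,3) = 286; x_2 ≥ 9 gives C(7,3) = 35; x_3 ≥ 9 gives C(7,3) = 35; x_4 ≥ 5 gives C(11,3) = 165. Together 521.
Add back pairs where two caps are both exceeded: 4 + 4 + 56 + 0 + 0 + 0 = 64.
By inclusion–exclusion the count is 560 − 521 + 64 = 103.

103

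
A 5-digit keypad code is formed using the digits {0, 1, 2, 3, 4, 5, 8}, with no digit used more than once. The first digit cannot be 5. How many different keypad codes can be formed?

The first digit has 7−1 = 6 choices (anything except 5).
The remaining 4 digits are filled from the other 6 symbols without repetition: 6 × 5 × 4 × 3 = 360.
Total: 6 × 360 = 2160.

2160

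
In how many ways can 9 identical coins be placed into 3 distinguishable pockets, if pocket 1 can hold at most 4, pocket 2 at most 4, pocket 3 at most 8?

24

Ignoring the caps, the number of non-negative solutions to x_1+…+x_3 = 9 is C(11,2) = 55.
Subtract solutions that violate a single cap (substitute x_i' = x_i − (cap_i+1)): x_1 ≥ 5 gives C(6,2) = 15; x_2 ≥ 5 gives C(6,2) = 15; x_3 ≥ 9 gives C(2,2) = 1. Together 31.
No two caps can be exceeded simultaneously, so the pair terms are all 0.
By inclusion–exclusion the count is 55 − 31 + 0 = 24.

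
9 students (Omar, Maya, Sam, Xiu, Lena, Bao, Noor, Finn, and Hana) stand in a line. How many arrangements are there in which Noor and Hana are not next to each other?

Of the 9! = 362880 arrangements, those with Noor and Hana adjacent number 2 × 8! = 80640 (treat the pair as a block with 2 internal orders).
Complementary counting: 362880 − 80640 = 282240.

282240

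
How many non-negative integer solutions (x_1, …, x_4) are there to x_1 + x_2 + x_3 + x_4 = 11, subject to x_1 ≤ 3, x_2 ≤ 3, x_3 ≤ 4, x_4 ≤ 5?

33

By stars and bars, unrestricted non-negative solutions to x_1+…+x_4 = 11 number C(11+3,3) = 364.
Subtract solutions that violate a single cap (substitute x_i' = x_i − (cap_i+1)): x_1 ≥ 4 gives C(10,3) = 120; x_2 ≥ 4 gives C(10,3) = 120; x_3 ≥ 5 gives C(9,3) = 84; x_4 ≥ 6 gives C(8,3) = 56. Together 380.
Add back pairs where two caps are both exceeded: 20 + 10 + 4 + 10 + 4 + 1 = 49.
By inclusion–exclusion the count is 364 − 380 + 49 = 33.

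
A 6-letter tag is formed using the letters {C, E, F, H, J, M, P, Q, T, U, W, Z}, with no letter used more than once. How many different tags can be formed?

665280

With no repetition, fill the 6 letters in order: 12 choices, then 11, down to 7.
12 × 11 × 10 × 9 × 8 × 7 = 665280.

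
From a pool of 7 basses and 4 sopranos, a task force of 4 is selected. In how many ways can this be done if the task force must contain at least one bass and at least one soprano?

Total 4-person selections from all 11: C(11,4) = 330.
Selections missing a whole group: no basses → C(4,4) = 1; no sopranos → C(7,4) = 35.
Both groups omitted at once is impossible, so 330 − 36 = 294.

294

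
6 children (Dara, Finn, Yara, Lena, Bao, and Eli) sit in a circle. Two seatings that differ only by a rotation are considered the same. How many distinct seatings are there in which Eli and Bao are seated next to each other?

48

Treat {Eli, Bao} as one unit (2 internal orders) and seat the resulting 5 units around the table: (4)! circular arrangements.
So 2 × (4)! = 2 × 24 = 48.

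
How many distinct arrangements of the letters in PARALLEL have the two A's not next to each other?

2520

There are 8!/(3!·2!) = 3360 arrangements of PARALLEL in total.
Arrangements with the A's together: treat AA as one letter, giving (7)!/(3!) = 840.
Hence 3360 − 840 = 2520.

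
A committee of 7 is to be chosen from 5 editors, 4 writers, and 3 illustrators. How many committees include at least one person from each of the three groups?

747

Total 7-person selections from all 12: C(12,7) = 792.
Selections missing a whole group: no editors → C(7,7) = 1; no writers → C(8,7) = 8; no illustrators → C(9,7) = 36.
Add back selections omitting two groups (i.e. drawn from a single group): C(5,7) + C(4,7) + C(3,7) = 0.
By inclusion–exclusion: 792 − 45 + 0 = 747.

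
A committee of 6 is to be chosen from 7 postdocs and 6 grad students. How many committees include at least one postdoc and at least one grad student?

1708

With no constraint there are C(13,6) = 1716 possible selections.
Selections missing a whole group: no postdocs → C(6,6) = 1; no grad students → C(7,6) = 7.
Both groups omitted at once is impossible, so 1716 − 8 = 1708.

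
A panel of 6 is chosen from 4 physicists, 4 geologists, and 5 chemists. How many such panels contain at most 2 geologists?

Split by how many geologists are chosen (0 through 2).
Sum: C(4,0)·C(9,6) + C(4,1)·C(9,5) + C(4,2)·C(9,4) = 84 + 504 + 756 = 1344.

1344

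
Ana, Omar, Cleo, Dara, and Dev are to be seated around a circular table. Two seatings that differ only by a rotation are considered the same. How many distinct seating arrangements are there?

24

Seat Ana anywhere (absorbing the rotational symmetry), then permute the other 4: (4)! = 24.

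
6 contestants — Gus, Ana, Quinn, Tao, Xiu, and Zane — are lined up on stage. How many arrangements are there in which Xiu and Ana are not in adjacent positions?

There are 6! = 720 arrangements in all. If Xiu and Ana are adjacent, merging them into one block gives 2·(5)! = 240 arrangements.
Complementary counting: 720 − 240 = 480.

480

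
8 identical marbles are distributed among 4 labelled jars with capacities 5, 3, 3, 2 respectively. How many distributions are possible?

38

By stars and bars, unrestricted non-negative solutions to x_1+…+x_4 = 8 number C(8+3,3) = 165.
Subtract solutions that violate a single cap (substitute x_i' = x_i − (cap_i+1)): x_1 ≥ 6 gives C(5,3) = 10; x_2 ≥ 4 gives C(7,3) = 35; x_3 ≥ 4 gives C(7,3) = 35; x_4 ≥ 3 gives C(8,3) = 56. Together 136.
Add back pairs where two caps are both exceeded: 0 + 0 + 0 + 1 + 4 + 4 = 9.
By inclusion–exclusion the count is 165 − 136 + 9 = 38.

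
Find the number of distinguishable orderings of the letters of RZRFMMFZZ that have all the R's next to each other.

1680

Treat the 2 copies of R as a single block. The multiset to arrange is then {RR, F, F, M, M, Z, Z, Z}, 8 items in all.
That gives (8)!/(3!·2!·2!) = 1680 arrangements.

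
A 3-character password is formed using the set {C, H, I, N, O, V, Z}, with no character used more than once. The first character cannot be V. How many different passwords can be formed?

180

The first character has 7−1 = 6 choices (anything except V).
The remaining 2 characters are filled from the other 6 symbols without repetition: 6 × 5 = 30.
Total: 6 × 30 = 180.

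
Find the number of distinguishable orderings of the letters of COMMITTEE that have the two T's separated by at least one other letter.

Total arrangements of COMMITTEE: 9!/(2!·2!·2!) = 45360.
Arrangements with the T's together: treat TT as one letter, giving (8)!/(2!·2!) = 10080.
Hence 45360 − 10080 = 35280.

35280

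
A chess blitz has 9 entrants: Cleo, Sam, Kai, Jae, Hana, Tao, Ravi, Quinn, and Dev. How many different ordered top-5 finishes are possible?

There are 9 choices for 1st place, 8 for 2nd, and so on down to 5 for position 5.
That gives 9 × 8 × 7 × 6 × 5 = 15120.

15120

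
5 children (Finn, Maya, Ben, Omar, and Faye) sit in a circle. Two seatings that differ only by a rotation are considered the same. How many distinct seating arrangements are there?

Seat Finn anywhere (absorbing the rotational symmetry), then permute the other 4: (4)! = 24.

24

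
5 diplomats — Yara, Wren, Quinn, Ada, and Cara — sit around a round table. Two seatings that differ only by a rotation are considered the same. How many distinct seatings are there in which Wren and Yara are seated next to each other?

Glue Wren and Yara into a block (2 internal orders). Seating 4 units around a circle gives (3)! arrangements.
So 2 × (3)! = 2 × 6 = 12.

12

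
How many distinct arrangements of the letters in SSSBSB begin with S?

With the first slot taken by S, it remains to arrange the other 5 letters (SSBSB).
Those 5 letters have B appearing twice and S appearing 3 times, giving (5)!/(3!·2!) = 10.

10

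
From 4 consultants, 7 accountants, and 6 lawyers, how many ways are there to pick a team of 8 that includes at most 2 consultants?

18447

Split by how many consultants are chosen (0 through 2).
Sum: C(4,0)·C(13,8) + C(4,1)·C(13,7) + C(4,2)·C(13,6) = 1287 + 6864 + 10296 = 18447.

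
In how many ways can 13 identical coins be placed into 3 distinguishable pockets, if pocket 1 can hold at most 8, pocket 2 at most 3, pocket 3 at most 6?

14

Without the upper bounds there are C(15,2) = 105 ways to split 13 among 3 pockets.
Subtract solutions that violate a single cap (substitute x_i' = x_i − (cap_i+1)): x_1 ≥ 9 gives C(6,2) = 15; x_2 ≥ 4 gives C(11,2) = 55; x_3 ≥ 7 gives C(8,2) = 28. Together 98.
Add back pairs where two caps are both exceeded: 1 + 0 + 6 = 7.
By inclusion–exclusion the count is 105 − 98 + 7 = 14.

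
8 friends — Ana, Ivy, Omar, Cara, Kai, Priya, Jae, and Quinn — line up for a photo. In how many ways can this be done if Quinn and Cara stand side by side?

10080

Glue Quinn and Cara into one block (2 internal orders), leaving 7 units to arrange in a row.
That gives 2 × 7! = 2 × 5040 = 10080.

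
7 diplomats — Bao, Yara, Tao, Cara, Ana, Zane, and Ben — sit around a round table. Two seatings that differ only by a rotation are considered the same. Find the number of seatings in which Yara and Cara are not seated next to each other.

480

Without the restriction there are (6)! = 720 seatings.
Those with Yara next to Cara: fuse the pair into one unit and seat 6 units around a circle — 2·(5)! = 240.
Subtracting, 720 − 240 = 480.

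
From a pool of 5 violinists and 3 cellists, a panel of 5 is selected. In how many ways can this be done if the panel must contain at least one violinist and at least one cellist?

With no constraint there are C(8,5) = 56 possible selections.
Selections missing a whole group: no violinists → C(3,5) = 0; no cellists → C(5,5) = 1.
Both groups omitted at once is impossible, so 56 − 1 = 55.

55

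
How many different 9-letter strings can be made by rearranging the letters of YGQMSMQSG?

Letter multiplicities in YGQMSMQSG: G×2, M×2, Q×2, S×2, Y×1.
The number of distinct arrangements is 9!/(2!·2!·2!·2!) = 362880/16 = 22680.

22680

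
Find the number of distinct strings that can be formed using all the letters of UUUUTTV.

Letter multiplicities in UUUUTTV: T×2, U×4, V×1.
The number of distinct arrangements is 7!/(4!·2!) = 5040/48 = 105.

105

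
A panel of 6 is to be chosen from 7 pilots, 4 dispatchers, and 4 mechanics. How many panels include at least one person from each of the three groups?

With no constraint there are C(15,6) = 5005 possible selections.
Selections missing a whole group: no pilots → C(8,6) = 28; no dispatchers → C(11,6) = 462; no mechanics → C(11,6) = 462.
Add back selections omitting two groups (i.e. drawn from a single group): C(7,6) + C(4,6) + C(4,6) = 7.
By inclusion–exclusion: 5005 − 952 + 7 = 4060.

4060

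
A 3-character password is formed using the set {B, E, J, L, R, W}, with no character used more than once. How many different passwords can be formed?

With no repetition, fill the 3 characters in order: 6 choices, then 5, down to 4.
6 × 5 × 4 = 120.

120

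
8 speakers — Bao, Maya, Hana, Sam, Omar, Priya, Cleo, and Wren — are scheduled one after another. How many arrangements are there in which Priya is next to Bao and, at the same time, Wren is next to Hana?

2880

Treat {Priya,Bao} as one block (2 orders) and {Wren,Hana} as another (2 orders).
That leaves 6 units to arrange: 2 × 2 × 6! = 4 × 720 = 2880.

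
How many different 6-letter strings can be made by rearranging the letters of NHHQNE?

The 6 letters of NHHQNE have repeats: H appearing twice and N appearing twice.
Dividing 6! = 720 by 2!·2! = 4 for the repeated letters gives 180.

180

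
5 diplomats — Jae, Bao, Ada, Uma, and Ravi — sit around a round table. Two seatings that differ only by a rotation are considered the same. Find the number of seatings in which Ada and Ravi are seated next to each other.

Glue Ada and Ravi into a block (2 internal orders). Seating 4 units around a circle gives (3)! arrangements.
So 2 × (3)! = 2 × 6 = 12.

12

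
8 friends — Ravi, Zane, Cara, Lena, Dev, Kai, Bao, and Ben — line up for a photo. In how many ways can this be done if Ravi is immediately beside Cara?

Glue Ravi and Cara into one block (2 internal orders), leaving 7 units to arrange in a row.
So the count is 2·(7)! = 10080.

10080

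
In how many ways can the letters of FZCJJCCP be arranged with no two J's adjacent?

2520

There are 8!/(3!·2!) = 3360 arrangements of FZCJJCCP in total.
If the two J's are adjacent, glue them into one block, leaving 7 items to arrange: (7)!/(3!) = 840 ways.
Subtracting, 3360 − 840 = 2520 arrangements keep the J's apart.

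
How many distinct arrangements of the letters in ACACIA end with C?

Fix C in the last position and arrange the remaining 5 letters.
Those 5 letters have A appearing 3 times, giving (5)!/(3!) = 20.

20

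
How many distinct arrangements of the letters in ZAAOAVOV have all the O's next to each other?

420

Treat the 2 copies of O as a single block. The multiset to arrange is then {OO, A, A, A, V, V, Z}, 7 items in all.
That gives (7)!/(3!·2!) = 420 arrangements.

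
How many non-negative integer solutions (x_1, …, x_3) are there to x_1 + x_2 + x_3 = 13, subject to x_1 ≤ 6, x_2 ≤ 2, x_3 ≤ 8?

9

By stars and bars, unrestricted non-negative solutions to x_1+…+x_3 = 13 number C(13+2,2) = 105.
Subtract solutions that violate a single cap (substitute x_i' = x_i − (cap_i+1)): x_1 ≥ 7 gives C(8,2) = 28; x_2 ≥ 3 gives C(12,2) = 66; x_3 ≥ 9 gives C(6,2) = 15. Together 109.
Add back pairs where two caps are both exceeded: 10 + 0 + 3 = 13.
By inclusion–exclusion the count is 105 − 109 + 13 = 9.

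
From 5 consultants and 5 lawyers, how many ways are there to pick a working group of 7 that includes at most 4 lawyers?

110

Split by how many lawyers are chosen (0 through 4).
Sum: C(5,0)·C(5,7) + C(5,1)·C(5,6) + C(5,2)·C(5,5) + C(5,3)·C(5,4) + C(5,4)·C(5,3) = 0 + 0 + 10 + 50 + 50 = 110.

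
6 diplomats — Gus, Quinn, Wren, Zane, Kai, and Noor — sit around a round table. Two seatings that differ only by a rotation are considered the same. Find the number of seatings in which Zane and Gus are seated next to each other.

48

Glue Zane and Gus into a block (2 internal orders). Seating 5 units around a circle gives (4)! arrangements.
So 2 × (4)! = 2 × 24 = 48.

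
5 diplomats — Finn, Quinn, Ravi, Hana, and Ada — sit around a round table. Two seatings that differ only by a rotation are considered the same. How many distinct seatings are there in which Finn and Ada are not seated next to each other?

Without the restriction there are (4)! = 24 seatings.
Seatings with Finn beside Ada: treat them as a block with 2 internal orders, giving 2 × (3)! = 12.
Subtracting, 24 − 12 = 12.

12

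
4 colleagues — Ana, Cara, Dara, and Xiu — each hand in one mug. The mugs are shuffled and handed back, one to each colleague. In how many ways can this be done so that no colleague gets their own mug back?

9

Count assignments avoiding every fixed point. For any j of the 4 colleagues fixed to their own mug, the other 4−j can be arranged in (4−j)! ways.
By inclusion–exclusion this is Σ_{j=0}^{4} (−1)^j C(4,j)·(4−j)!.
Computing: 24 − 24 + 12 − 4 + 1 = 9.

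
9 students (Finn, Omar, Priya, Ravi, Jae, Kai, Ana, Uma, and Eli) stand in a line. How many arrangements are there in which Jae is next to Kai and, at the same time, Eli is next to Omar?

Treat {Jae,Kai} as one block (2 orders) and {Eli,Omar} as another (2 orders).
That leaves 7 units to arrange: 2 × 2 × 7! = 4 × 5040 = 20160.

20160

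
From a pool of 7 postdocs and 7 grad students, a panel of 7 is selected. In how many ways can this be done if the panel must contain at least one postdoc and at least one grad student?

3430

With no constraint there are C(14,7) = 3432 possible selections.
Selections missing a whole group: no postdocs → C(7,7) = 1; no grad students → C(7,7) = 1.
Both groups omitted at once is impossible, so 3432 − 2 = 3430.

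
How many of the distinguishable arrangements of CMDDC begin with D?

12

Fix D in the first position and arrange the remaining 4 letters.
Those 4 letters have C appearing twice, giving (4)!/(2!) = 12.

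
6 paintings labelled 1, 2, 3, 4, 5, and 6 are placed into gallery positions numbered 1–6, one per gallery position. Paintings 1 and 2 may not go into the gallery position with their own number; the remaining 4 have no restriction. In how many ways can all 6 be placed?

504

Let Aᵢ (for i ∈ {1, 2}) be the placements that put painting i in its forbidden gallery position. Any j of these fix j positions, leaving (6−j)! ways to fill the rest, and there are C(2,j) ways to pick which j.
By inclusion–exclusion, the number of valid placements is Σ_{j=0}^{2} (−1)^j C(2,j)·(6−j)!.
Computing: 720 − 240 + 24 = 504.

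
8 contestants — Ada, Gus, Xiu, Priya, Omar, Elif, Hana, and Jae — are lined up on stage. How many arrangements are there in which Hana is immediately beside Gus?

10080

Place the 6 others and the Hana-Gus pair as 7 objects in a line; the pair has 2 internal arrangements.
So the count is 2·(7)! = 10080.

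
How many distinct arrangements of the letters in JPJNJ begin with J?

With the first slot taken by J, it remains to arrange the other 4 letters (PJNJ).
Those 4 letters have J appearing twice, giving (4)!/(2!) = 12.

12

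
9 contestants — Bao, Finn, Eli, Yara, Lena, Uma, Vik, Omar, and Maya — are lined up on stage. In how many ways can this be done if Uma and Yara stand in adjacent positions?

80640

Treat {Uma, Yara} as a single unit. There are 8 units to order, and the pair itself can be ordered 2 ways.
So the count is 2·(8)! = 80640.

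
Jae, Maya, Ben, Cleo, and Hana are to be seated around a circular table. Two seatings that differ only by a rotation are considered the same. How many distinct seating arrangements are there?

Fix one person's seat to break rotational symmetry; the remaining 4 people can be arranged in (4)! = 24 ways.

24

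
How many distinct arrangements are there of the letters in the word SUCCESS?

420

The 7 letters of SUCCESS have repeats: C appearing twice and S appearing 3 times.
So there are 7! / (3!·2!) = 420 distinguishable arrangements.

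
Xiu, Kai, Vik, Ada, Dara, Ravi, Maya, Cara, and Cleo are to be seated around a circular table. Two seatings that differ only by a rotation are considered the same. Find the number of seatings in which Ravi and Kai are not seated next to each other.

30240

Without the restriction there are (8)! = 40320 seatings.
Seatings with Ravi beside Kai: treat them as a block with 2 internal orders, giving 2 × (7)! = 10080.
Subtracting, 40320 − 10080 = 30240.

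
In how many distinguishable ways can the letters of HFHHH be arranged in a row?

5

Letter multiplicities in HFHHH: F×1, H×4.
So there are 5! / (4!) = 5 distinguishable arrangements.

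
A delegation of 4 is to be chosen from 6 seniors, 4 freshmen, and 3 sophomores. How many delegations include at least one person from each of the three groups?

With no constraint there are C(13,4) = 715 possible selections.
Selections missing a whole group: no seniors → C(7,4) = 35; no freshmen → C(9,4) = 126; no sophomores → C(10,4) = 210.
Add back selections omitting two groups (i.e. drawn from a single group): C(6,4) + C(4,4) + C(3,4) = 16.
By inclusion–exclusion: 715 − 371 + 16 = 360.

360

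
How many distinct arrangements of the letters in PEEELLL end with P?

20

With the last slot taken by P, it remains to arrange the other 6 letters (EEELLL).
Those 6 letters have E appearing 3 times and L appearing 3 times, giving (6)!/(3!·3!) = 20.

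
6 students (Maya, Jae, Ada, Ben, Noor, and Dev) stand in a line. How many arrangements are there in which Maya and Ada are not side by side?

480

Of the 6! = 720 arrangements, those with Maya and Ada adjacent number 2 × 5! = 240 (treat the pair as a block with 2 internal orders).
So 720 − 240 = 480 arrangements keep them apart.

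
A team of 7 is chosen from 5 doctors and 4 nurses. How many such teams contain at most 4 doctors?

Split by how many doctors are chosen (0 through 4).
Sum: C(5,0)·C(4,7) + C(5,1)·C(4,6) + C(5,2)·C(4,5) + C(5,3)·C(4,4) + C(5,4)·C(4,3) = 0 + 0 + 0 + 10 + 20 = 30.

30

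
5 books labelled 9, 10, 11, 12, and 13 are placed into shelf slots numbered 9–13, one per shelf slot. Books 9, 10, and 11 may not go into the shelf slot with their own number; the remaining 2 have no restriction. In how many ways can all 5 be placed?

64

Let Aᵢ (for i ∈ {9, 10, 11}) be the placements that put book i in its forbidden shelf slot. Any j of these fix j positions, leaving (5−j)! ways to fill the rest, and there are C(3,j) ways to pick which j.
By inclusion–exclusion, the number of valid placements is Σ_{j=0}^{3} (−1)^j C(3,j)·(5−j)!.
Computing: 120 − 72 + 18 − 2 = 64.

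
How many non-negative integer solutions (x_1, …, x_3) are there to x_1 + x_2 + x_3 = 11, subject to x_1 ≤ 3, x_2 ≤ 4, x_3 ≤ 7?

10

By stars and bars, unrestricted non-negative solutions to x_1+…+x_3 = 11 number C(11+2,2) = 78.
Subtract solutions that violate a single cap (substitute x_i' = x_i − (cap_i+1)): x_1 ≥ 4 gives C(9,2) = 36; x_2 ≥ 5 gives C(8,2) = 28; x_3 ≥ 8 gives C(5,2) = 10. Together 74.
Add back pairs where two caps are both exceeded: 6 + 0 + 0 = 6.
By inclusion–exclusion the count is 78 − 74 + 6 = 10.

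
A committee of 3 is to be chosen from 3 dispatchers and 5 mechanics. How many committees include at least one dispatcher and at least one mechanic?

With no constraint there are C(8,3) = 56 possible selections.
Selections missing a whole group: no dispatchers → C(5,3) = 10; no mechanics → C(3,3) = 1.
Both groups omitted at once is impossible, so 56 − 11 = 45.

45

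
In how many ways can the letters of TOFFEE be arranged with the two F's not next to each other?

120

Total arrangements of TOFFEE: 6!/(2!·2!) = 180.
Arrangements with the F's together: treat FF as one letter, giving (5)!/(2!) = 60.
Subtracting, 180 − 60 = 120 arrangements keep the F's apart.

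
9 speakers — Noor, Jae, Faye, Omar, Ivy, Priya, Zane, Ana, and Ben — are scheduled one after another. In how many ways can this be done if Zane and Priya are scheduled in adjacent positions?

Glue Zane and Priya into one block (2 internal orders), leaving 8 units to arrange in a row.
So the count is 2·(8)! = 80640.

80640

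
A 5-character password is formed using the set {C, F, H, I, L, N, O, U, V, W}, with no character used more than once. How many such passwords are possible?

This is a permutation of 5 out of 10: P(10,5) = 10!/5!.
That product is 10 × 9 × 8 × 7 × 6 = 30240.

30240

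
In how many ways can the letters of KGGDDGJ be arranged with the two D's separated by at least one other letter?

300

There are 7!/(3!·2!) = 420 arrangements of KGGDDGJ in total.
If the two D's are adjacent, glue them into one block, leaving 6 items to arrange: (6)!/(3!) = 120 ways.
Hence 420 − 120 = 300.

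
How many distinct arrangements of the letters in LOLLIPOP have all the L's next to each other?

Treat the 3 copies of L as a single block. The multiset to arrange is then {LLL, I, O, O, P, P}, 6 items in all.
That gives (6)!/(2!·2!) = 180 arrangements.

180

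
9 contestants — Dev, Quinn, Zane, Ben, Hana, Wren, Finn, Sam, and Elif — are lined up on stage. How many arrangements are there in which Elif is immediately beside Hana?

80640

Place the 7 others and the Elif-Hana pair as 8 objects in a line; the pair has 2 internal arrangements.
That gives 2 × 8! = 2 × 40320 = 80640.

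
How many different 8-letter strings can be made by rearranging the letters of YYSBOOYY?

840

YYSBOOYY has 8 letters with O appearing twice and Y appearing 4 times.
So there are 8! / (4!·2!) = 840 distinguishable arrangements.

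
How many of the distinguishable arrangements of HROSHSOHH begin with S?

Fix S in the first position and arrange the remaining 8 letters.
Those 8 letters have H appearing 4 times and O appearing twice, giving (8)!/(4!·2!) = 840.

840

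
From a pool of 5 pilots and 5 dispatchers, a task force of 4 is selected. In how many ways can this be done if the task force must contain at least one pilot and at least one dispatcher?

200

Total 4-person selections from all 10: C(10,4) = 210.
Selections missing a whole group: no pilots → C(5,4) = 5; no dispatchers → C(5,4) = 5.
Both groups omitted at once is impossible, so 210 − 10 = 200.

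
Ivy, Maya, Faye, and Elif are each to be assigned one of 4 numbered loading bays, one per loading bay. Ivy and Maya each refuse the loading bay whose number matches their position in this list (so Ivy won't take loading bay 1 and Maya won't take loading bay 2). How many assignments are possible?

14

Let Aᵢ (for i ∈ {1, 2}) be the placements that put person i in their forbidden loading bay. Any j of these fix j positions, leaving (4−j)! ways to fill the rest, and there are C(2,j) ways to pick which j.
By inclusion–exclusion, the number of valid placements is Σ_{j=0}^{2} (−1)^j C(2,j)·(4−j)!.
Computing: 24 − 12 + 2 = 14.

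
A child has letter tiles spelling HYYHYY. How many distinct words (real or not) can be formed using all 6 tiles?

15

Letter multiplicities in HYYHYY: H×2, Y×4.
The number of distinct arrangements is 6!/(4!·2!) = 720/48 = 15.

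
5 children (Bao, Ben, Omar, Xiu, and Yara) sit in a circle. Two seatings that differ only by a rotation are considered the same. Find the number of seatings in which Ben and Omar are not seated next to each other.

Without the restriction there are (4)! = 24 seatings.
Seatings with Ben beside Omar: treat them as a block with 2 internal orders, giving 2 × (3)! = 12.
Subtracting, 24 − 12 = 12.

12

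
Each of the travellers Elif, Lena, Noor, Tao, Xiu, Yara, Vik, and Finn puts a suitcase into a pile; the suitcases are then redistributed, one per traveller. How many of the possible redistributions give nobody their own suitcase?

Count assignments avoiding every fixed point. For any j of the 8 travellers fixed to their own suitcase, the other 8−j can be arranged in (8−j)! ways.
By inclusion–exclusion this is Σ_{j=0}^{8} (−1)^j C(8,j)·(8−j)!.
Computing: 40320 − 40320 + 20160 − 6720 + 1680 − 336 + 56 − 8 + 1 = 14833.

14833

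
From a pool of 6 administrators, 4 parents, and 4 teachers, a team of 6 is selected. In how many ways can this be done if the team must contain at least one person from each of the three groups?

Unrestricted: C(14,6) = 3003 ways to pick any 6 of the 14.
Subtract selections that omit an entire group: no administrators → C(8,6) = 28; no parents → C(10,6) = 210; no teachers → C(10,6) = 210.
Add back selections omitting two groups (i.e. drawn from a single group): C(6,6) + C(4,6) + C(4,6) = 1.
By inclusion–exclusion: 3003 − 448 + 1 = 2556.

2556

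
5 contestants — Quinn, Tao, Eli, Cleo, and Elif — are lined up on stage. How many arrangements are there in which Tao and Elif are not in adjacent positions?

Of the 5! = 120 arrangements, those with Tao and Elif adjacent number 2 × 4! = 48 (treat the pair as a block with 2 internal orders).
So 120 − 48 = 72 arrangements keep them apart.

72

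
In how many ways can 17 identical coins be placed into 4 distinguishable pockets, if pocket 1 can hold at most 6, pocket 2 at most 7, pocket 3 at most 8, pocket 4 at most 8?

By stars and bars, unrestricted non-negative solutions to x_1+…+x_4 = 17 number C(17+3,3) = 1140.
Subtract solutions that violate a single cap (substitute x_i' = x_i − (cap_i+1)): x_1 ≥ 7 gives C(13,3) = 286; x_2 ≥ 8 gives C(12,3) = 220; x_3 ≥ 9 gives C(11,3) = 165; x_4 ≥ 9 gives C(11,3) = 165. Together 836.
Add back pairs where two caps are both exceeded: 10 + 4 + 4 + 1 + 1 + 0 = 20.
By inclusion–exclusion the count is 1140 − 836 + 20 = 324.

324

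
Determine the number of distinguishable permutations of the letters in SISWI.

30

Letter multiplicities in SISWI: I×2, S×2, W×1.
So there are 5! / (2!·2!) = 30 distinguishable arrangements.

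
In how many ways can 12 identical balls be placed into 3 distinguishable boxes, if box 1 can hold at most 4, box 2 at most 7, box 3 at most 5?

Without the upper bounds there are C(14,2) = 91 ways to split 12 among 3 boxes.
Subtract solutions that violate a single cap (substitute x_i' = x_i − (cap_i+1)): x_1 ≥ 5 gives C(9,2) = 36; x_2 ≥ 8 gives C(6,2) = 15; x_3 ≥ 6 gives C(8,2) = 28. Together 79.
Add back pairs where two caps are both exceeded: 0 + 3 + 0 = 3.
By inclusion–exclusion the count is 91 − 79 + 3 = 15.

15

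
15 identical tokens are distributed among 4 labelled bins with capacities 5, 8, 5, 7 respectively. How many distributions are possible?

Ignoring the caps, the number of non-negative solutions to x_1+…+x_4 = 15 is C(18,3) = 816.
Subtract solutions that violate a single cap (substitute x_i' = x_i − (cap_i+1)): x_1 ≥ 6 gives C(12,3) = 220; x_2 ≥ 9 gives C(9,3) = 84; x_3 ≥ 6 gives C(12,3) = 220; x_4 ≥ 8 gives C(10,3) = 120. Together 644.
Add back pairs where two caps are both exceeded: 1 + 20 + 4 + 1 + 0 + 4 = 30.
By inclusion–exclusion the count is 816 − 644 + 30 = 202.

202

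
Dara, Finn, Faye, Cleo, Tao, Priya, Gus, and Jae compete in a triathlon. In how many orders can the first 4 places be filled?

There are 8 choices for 1st place, 7 for 2nd, and so on down to 5 for position 4.
That gives 8 × 7 × 6 × 5 = 1680.

1680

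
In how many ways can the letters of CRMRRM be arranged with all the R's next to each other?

12

Treat the 3 copies of R as a single block. The multiset to arrange is then {RRR, C, M, M}, 4 items in all.
That gives (4)!/(2!) = 12 arrangements.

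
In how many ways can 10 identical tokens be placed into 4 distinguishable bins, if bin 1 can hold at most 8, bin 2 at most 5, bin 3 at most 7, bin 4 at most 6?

By stars and bars, unrestricted non-negative solutions to x_1+…+x_4 = 10 number C(10+3,3) = 286.
Subtract solutions that violate a single cap (substitute x_i' = x_i − (cap_i+1)): x_1 ≥ 9 gives C(4,3) = 4; x_2 ≥ 6 gives C(7,3) = 35; x_3 ≥ 8 gives C(5,3) = 10; x_4 ≥ 7 gives C(6,3) = 20. Together 69.
No two caps can be exceeded simultaneously, so the pair terms are all 0.
By inclusion–exclusion the count is 286 − 69 + 0 = 217.

217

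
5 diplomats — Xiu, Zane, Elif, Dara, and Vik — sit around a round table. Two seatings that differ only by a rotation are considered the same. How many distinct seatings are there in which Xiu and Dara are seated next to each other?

Glue Xiu and Dara into a block (2 internal orders). Seating 4 units around a circle gives (3)! arrangements.
So 2 × (3)! = 2 × 6 = 12.

12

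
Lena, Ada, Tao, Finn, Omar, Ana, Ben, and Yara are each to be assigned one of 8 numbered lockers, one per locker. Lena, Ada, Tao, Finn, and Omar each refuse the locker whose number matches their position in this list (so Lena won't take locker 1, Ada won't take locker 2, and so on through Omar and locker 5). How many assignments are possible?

Let Aᵢ (for 1 ≤ i ≤ 5) be the placements that put person i in their forbidden locker. Any j of these fix j positions, leaving (8−j)! ways to fill the rest, and there are C(5,j) ways to pick which j.
By inclusion–exclusion, the number of valid placements is Σ_{j=0}^{5} (−1)^j C(5,j)·(8−j)!.
Computing: 40320 − 25200 + 7200 − 1200 + 120 − 6 = 21234.

21234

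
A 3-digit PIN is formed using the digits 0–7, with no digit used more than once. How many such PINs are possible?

336

Choose and order 3 of the 8 symbols: the first digit has 8 options, the next 7, then 6.
8 × 7 × 6 = 336.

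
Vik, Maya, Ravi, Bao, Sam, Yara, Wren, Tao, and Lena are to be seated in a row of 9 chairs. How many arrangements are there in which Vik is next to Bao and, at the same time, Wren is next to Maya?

20160

Treat {Vik,Bao} as one block (2 orders) and {Wren,Maya} as another (2 orders).
That leaves 7 units to arrange: 2 × 2 × 7! = 4 × 5040 = 20160.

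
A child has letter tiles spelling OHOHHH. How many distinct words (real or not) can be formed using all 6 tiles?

The 6 letters of OHOHHH have repeats: H appearing 4 times and O appearing twice.
Dividing 6! = 720 by 4!·2! = 48 for the repeated letters gives 15.

15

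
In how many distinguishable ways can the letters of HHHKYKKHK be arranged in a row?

Letter multiplicities in HHHKYKKHK: H×4, K×4, Y×1.
So there are 9! / (4!·4!) = 630 distinguishable arrangements.

630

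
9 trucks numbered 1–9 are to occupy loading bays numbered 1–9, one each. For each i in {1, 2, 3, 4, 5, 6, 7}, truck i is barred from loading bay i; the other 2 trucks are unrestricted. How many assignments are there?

Let Aᵢ (for 1 ≤ i ≤ 7) be the placements that put truck i in its forbidden loading bay. Any j of these fix j positions, leaving (9−j)! ways to fill the rest, and there are C(7,j) ways to pick which j.
By inclusion–exclusion, the number of valid placements is Σ_{j=0}^{7} (−1)^j C(7,j)·(9−j)!.
Computing: 362880 − 282240 + 105840 − 25200 + 4200 − 504 + 42 − 2 = 165016.

165016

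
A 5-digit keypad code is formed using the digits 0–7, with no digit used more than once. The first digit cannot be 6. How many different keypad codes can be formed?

5880

The first digit has 8−1 = 7 choices (anything except 6).
The remaining 4 digits are filled from the other 7 symbols without repetition: 7 × 6 × 5 × 4 = 840.
Total: 7 × 840 = 5880.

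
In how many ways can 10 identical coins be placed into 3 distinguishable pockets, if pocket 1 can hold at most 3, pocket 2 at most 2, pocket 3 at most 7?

Ignoring the caps, the number of non-negative solutions to x_1+…+x_3 = 10 is C(12,2) = 66.
Subtract solutions that violate a single cap (substitute x_i' = x_i − (cap_i+1)): x_1 ≥ 4 gives C(8,2) = 28; x_2 ≥ 3 gives C(9,2) = 36; x_3 ≥ 8 gives C(4,2) = 6. Together 70.
Add back pairs where two caps are both exceeded: 10 + 0 + 0 = 10.
By inclusion–exclusion the count is 66 − 70 + 10 = 6.

6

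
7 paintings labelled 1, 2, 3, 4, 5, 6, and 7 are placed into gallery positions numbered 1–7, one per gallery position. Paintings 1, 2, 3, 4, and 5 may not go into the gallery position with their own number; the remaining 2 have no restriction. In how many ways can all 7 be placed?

Let Aᵢ (for 1 ≤ i ≤ 5) be the placements that put painting i in its forbidden gallery position. Any j of these fix j positions, leaving (7−j)! ways to fill the rest, and there are C(5,j) ways to pick which j.
By inclusion–exclusion, the number of valid placements is Σ_{j=0}^{5} (−1)^j C(5,j)·(7−j)!.
Computing: 5040 − 3600 + 1200 − 240 + 30 − 2 = 2428.

2428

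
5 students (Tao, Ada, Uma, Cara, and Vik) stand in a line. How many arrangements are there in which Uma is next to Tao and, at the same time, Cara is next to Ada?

Treat {Uma,Tao} as one block (2 orders) and {Cara,Ada} as another (2 orders).
That leaves 3 units to arrange: 2 × 2 × 3! = 4 × 6 = 24.

24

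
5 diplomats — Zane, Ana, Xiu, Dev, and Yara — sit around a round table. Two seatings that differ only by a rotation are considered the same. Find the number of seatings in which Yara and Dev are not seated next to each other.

All circular seatings of 5 people number (4)! = 24.
Those with Yara next to Dev: fuse the pair into one unit and seat 4 units around a circle — 2·(3)! = 12.
Subtracting, 24 − 12 = 12.

12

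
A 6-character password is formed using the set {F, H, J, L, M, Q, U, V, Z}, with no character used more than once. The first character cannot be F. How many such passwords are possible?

53760

The first character has 9−1 = 8 choices (anything except F).
The remaining 5 characters are filled from the other 8 symbols without repetition: 8 × 7 × 6 × 5 × 4 = 6720.
Total: 8 × 6720 = 53760.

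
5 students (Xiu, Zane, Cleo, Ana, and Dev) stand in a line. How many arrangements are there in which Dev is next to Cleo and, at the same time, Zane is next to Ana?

24

Treat {Dev,Cleo} as one block (2 orders) and {Zane,Ana} as another (2 orders).
That leaves 3 units to arrange: 2 × 2 × 3! = 4 × 6 = 24.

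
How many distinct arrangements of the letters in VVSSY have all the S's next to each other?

12

Treat the 2 copies of S as a single block. The multiset to arrange is then {SS, V, V, Y}, 4 items in all.
That gives (4)!/(2!) = 12 arrangements.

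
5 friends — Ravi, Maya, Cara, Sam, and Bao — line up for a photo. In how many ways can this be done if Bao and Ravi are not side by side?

72

There are 5! = 120 arrangements in all. If Bao and Ravi are adjacent, merging them into one block gives 2·(4)! = 48 arrangements.
So 120 − 48 = 72 arrangements keep them apart.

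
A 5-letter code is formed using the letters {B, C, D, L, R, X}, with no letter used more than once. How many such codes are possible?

With no repetition, fill the 5 letters in order: 6 choices, then 5, down to 2.
That product is 6 × 5 × 4 × 3 × 2 = 720.

720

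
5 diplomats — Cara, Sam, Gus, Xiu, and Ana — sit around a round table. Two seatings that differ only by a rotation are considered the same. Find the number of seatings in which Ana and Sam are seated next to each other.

Glue Ana and Sam into a block (2 internal orders). Seating 4 units around a circle gives (3)! arrangements.
So 2 × (3)! = 2 × 6 = 12.

12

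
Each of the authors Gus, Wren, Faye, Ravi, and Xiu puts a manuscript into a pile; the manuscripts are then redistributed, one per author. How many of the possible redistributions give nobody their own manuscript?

44

Count assignments avoiding every fixed point. For any j of the 5 authors fixed to their own manuscript, the other 5−j can be arranged in (5−j)! ways.
By inclusion–exclusion this is Σ_{j=0}^{5} (−1)^j C(5,j)·(5−j)!.
Computing: 120 − 120 + 60 − 20 + 5 − 1 = 44.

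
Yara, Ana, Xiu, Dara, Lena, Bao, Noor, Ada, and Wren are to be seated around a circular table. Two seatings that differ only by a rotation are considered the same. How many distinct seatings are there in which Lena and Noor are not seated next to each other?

All circular seatings of 9 people number (8)! = 40320.
Those with Lena next to Noor: fuse the pair into one unit and seat 8 units around a circle — 2·(7)! = 10080.
Subtracting, 40320 − 10080 = 30240.

30240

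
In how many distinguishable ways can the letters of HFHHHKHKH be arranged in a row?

252

The 9 letters of HFHHHKHKH have repeats: H appearing 6 times and K appearing twice.
The number of distinct arrangements is 9!/(6!·2!) = 362880/1440 = 252.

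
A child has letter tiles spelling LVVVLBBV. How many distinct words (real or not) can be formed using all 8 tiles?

420

The 8 letters of LVVVLBBV have repeats: B appearing twice, L appearing twice, and V appearing 4 times.
So there are 8! / (4!·2!·2!) = 420 distinguishable arrangements.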